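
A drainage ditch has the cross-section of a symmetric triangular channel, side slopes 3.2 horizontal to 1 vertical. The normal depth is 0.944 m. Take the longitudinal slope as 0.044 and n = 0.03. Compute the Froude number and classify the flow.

supercritical

For a triangular section with side slope z = 3.2: A = zy² = 3.2×0.944² = 2.852 m²; P = 2y√(1+z²) = 2×0.944×3.353 = 6.33 m.
Hydraulic radius R = A/P = 2.852/6.33 = 0.4505 m.
V = (1/n) R^(2/3) √S = (1/0.03) × 0.4505^(2/3) × √0.044 = 4.109 m/s. Hydraulic depth D_h = A/T = 2.852/6.042 = 0.472 m.
Froude number Fr = V/√(g·D_h) = 4.109/√(9.81×0.472) = 1.91, which is greater than 1, so the flow is supercritical.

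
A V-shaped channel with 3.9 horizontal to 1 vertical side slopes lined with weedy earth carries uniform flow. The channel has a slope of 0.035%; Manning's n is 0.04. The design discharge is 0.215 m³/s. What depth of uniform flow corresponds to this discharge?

y_n = 0.538 m

Manning's equation rearranged: A R^(2/3) = nQ / (1·√S) = 0.04 × 0.215 / (√0.00035) = 0.4597.
Trying y = 0.431 m: A R^(2/3) = 0.2549 — low.
Trying y = 0.614 m: A R^(2/3) = 0.6551 — high.
Trying y = 0.538 m: A R^(2/3) = 0.4605 — matches.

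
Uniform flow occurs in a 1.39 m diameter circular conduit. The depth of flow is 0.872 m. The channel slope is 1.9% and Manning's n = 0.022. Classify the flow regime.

supercritical

For a circular section of diameter D = 1.39 m at depth y = 0.872 m, the central angle is θ = 2 arccos(1 − 2y/D) = 3.657 rad. Then A = (D²/8)(θ − sin θ) = 1.002 m² and P = Dθ/2 = 2.541 m.
Hydraulic radius R = A/P = 1.002/2.541 = 0.3943 m.
V = (1/n) R^(2/3) √S = (1/0.022) × 0.3943^(2/3) × √0.019 = 3.369 m/s. Hydraulic depth D_h = A/T = 1.002/1.344 = 0.7455 m.
Froude number Fr = V/√(g·D_h) = 3.369/√(9.81×0.7455) = 1.25, which is greater than 1, so the flow is supercritical.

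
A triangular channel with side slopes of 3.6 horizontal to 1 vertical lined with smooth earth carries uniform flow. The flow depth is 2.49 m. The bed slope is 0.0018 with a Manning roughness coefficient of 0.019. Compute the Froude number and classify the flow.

For a triangular section with side slope z = 3.6: A = zy² = 3.6×2.49² = 22.32 m²; P = 2y√(1+z²) = 2×2.49×3.736 = 18.61 m.
Hydraulic radius R = A/P = 22.32/18.61 = 1.2 m.
V = (1/n) R^(2/3) √S = (1/0.019) × 1.2^(2/3) × √0.0018 = 2.521 m/s. Hydraulic depth D_h = A/T = 22.32/17.93 = 1.245 m.
Froude number Fr = V/√(g·D_h) = 2.521/√(9.81×1.245) = 0.721, which is less than 1, so the flow is subcritical.

subcritical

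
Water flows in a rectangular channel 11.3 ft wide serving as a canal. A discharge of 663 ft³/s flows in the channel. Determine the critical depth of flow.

For a rectangular channel, critical depth y_c = (q²/g)^(1/3) where q = Q/b = 663/11.3 = 58.67 ft²/s.
So y_c = (58.67²/32.2)^(1/3) = 4.75 ft.

y_c = 4.75 ft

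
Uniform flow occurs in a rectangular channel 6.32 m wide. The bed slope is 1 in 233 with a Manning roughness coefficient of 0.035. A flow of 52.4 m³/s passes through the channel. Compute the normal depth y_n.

Manning's equation rearranged: A R^(2/3) = nQ / (1·√S) = 0.035 × 52.4 / (√0.004292) = 27.99.
Try y = 2.63 m: A R^(2/3) = 21.15 — too small.
Try y = 3.99 m: A R^(2/3) = 36.81 — too large.
Try y = 3.24 m: A R^(2/3) = 28.01 — close enough.

y_n = 3.24 m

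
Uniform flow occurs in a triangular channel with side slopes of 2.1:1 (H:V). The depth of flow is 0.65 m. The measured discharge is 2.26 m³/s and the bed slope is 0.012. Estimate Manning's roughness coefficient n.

For a triangular section with side slope z = 2.1: A = zy² = 2.1×0.65² = 0.8873 m²; P = 2y√(1+z²) = 2×0.65×2.326 = 3.024 m.
Hydraulic radius R = A/P = 0.8873/3.024 = 0.2934 m.
Rearranging Manning's equation: n = (1/Q) A R^(2/3) S^(1/2) = (1/2.26) × 0.8873 × 0.2934^(2/3) × √0.012 = 0.019.

n = 0.019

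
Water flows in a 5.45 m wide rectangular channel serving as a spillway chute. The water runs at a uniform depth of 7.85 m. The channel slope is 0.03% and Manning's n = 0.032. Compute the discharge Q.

Q = 37 m³/s

Flow area A = b·y = 5.45 × 7.85 = 42.78 m². Wetted perimeter P = b + 2y = 5.45 + 2×7.85 = 21.15 m.
Hydraulic radius R = A/P = 42.78/21.15 = 2.023 m.
Manning's equation: Q = (1/n) A R^(2/3) S^(1/2) = (1/0.032) × 42.78 × 2.023^(2/3) × 0.0003^(1/2) = 37 m³/s.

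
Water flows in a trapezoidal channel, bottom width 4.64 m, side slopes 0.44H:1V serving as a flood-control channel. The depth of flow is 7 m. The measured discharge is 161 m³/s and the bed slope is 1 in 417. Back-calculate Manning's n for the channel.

With bottom width b = 4.64 m and side slope z = 0.44: A = (b + zy)y = (4.64 + 0.44×7)×7 = 54.04 m²; P = b + 2y√(1+z²) = 4.64 + 2×7×1.093 = 19.94 m.
Hydraulic radius R = A/P = 54.04/19.94 = 2.711 m.
Rearranging Manning's equation: n = (1/Q) A R^(2/3) S^(1/2) = (1/161) × 54.04 × 2.711^(2/3) × √0.002398 = 0.032.

n = 0.032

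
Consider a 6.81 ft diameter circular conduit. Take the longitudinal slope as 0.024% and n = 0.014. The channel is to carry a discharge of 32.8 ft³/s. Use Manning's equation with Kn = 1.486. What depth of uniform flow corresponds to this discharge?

y_n = 2.93 ft

Manning's equation rearranged: A R^(2/3) = nQ / (1.486·√S) = 0.014 × 32.8 / (1.486 × √0.00024) = 19.95.
Trying y = 3.56 ft: A R^(2/3) = 27.98 — over.
Trying y = 2.28 ft: A R^(2/3) = 12.55 — short.
Trying y = 2.93 ft: A R^(2/3) = 19.97 — close enough.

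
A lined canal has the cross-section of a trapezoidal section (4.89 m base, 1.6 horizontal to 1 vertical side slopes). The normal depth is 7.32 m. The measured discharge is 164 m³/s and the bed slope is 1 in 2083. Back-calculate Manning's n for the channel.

n = 0.0391

With bottom width b = 4.89 m and side slope z = 1.6: A = (b + zy)y = (4.89 + 1.6×7.32)×7.32 = 121.5 m²; P = b + 2y√(1+z²) = 4.89 + 2×7.32×1.887 = 32.51 m.
Hydraulic radius R = A/P = 121.5/32.51 = 3.738 m.
Rearranging Manning's equation: n = (1/Q) A R^(2/3) S^(1/2) = (1/164) × 121.5 × 3.738^(2/3) × √0.0004801 = 0.0391.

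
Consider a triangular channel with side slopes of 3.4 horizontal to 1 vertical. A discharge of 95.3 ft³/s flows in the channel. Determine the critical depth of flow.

At critical depth, Q² T / (g A³) = 1, i.e. A³/T = Q²/g = 95.3²/32.2 = 282.1.
Trying y = 2.52 ft: A³/T = 587.4 — too large.
Trying y = 1.51 ft: A³/T = 45.37 — too small.
Trying y = 2.18 ft: A³/T = 284.6 — matches.

y_c = 2.18 ft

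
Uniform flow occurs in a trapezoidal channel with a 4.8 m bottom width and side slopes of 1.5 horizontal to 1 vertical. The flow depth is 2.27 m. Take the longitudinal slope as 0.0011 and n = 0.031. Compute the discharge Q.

Q = 25.3 m³/s

With bottom width b = 4.8 m and side slope z = 1.5: A = (b + zy)y = (4.8 + 1.5×2.27)×2.27 = 18.63 m²; P = b + 2y√(1+z²) = 4.8 + 2×2.27×1.803 = 12.98 m.
Hydraulic radius R = A/P = 18.63/12.98 = 1.434 m.
Manning's equation: Q = (1/n) A R^(2/3) S^(1/2) = (1/0.031) × 18.63 × 1.434^(2/3) × 0.0011^(1/2) = 25.3 m³/s.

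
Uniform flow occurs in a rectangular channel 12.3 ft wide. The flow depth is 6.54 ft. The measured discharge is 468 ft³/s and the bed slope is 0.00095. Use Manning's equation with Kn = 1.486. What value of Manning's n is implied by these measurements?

Flow area A = b·y = 12.3 × 6.54 = 80.44 ft². Wetted perimeter P = b + 2y = 12.3 + 2×6.54 = 25.38 ft.
Hydraulic radius R = A/P = 80.44/25.38 = 3.17 ft.
Rearranging Manning's equation: n = (1.486/Q) A R^(2/3) S^(1/2) = (1.486/468) × 80.44 × 3.17^(2/3) × √0.00095 = 0.017.

n = 0.017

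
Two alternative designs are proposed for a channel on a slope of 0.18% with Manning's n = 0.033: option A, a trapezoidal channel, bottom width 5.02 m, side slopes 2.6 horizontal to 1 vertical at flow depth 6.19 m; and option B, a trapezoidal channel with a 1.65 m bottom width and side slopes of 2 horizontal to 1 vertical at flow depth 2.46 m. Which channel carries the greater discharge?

channel A

Channel A: With bottom width b = 5.02 m and side slope z = 2.6: A = (b + zy)y = (5.02 + 2.6×6.19)×6.19 = 130.7 m²; P = b + 2y√(1+z²) = 5.02 + 2×6.19×2.786 = 39.51 m. Hydraulic radius R = A/P = 130.7/39.51 = 3.308 m. Q_A = (1/0.033)·130.7·3.308^(2/3)·√0.0018 = 373.1 m³/s.
Channel B: With bottom width b = 1.65 m and side slope z = 2: A = (b + zy)y = (1.65 + 2×2.46)×2.46 = 16.16 m²; P = b + 2y√(1+z²) = 1.65 + 2×2.46×2.236 = 12.65 m. Hydraulic radius R = A/P = 16.16/12.65 = 1.277 m. Q_B = (1/0.033)·16.16·1.277^(2/3)·√0.0018 = 24.46 m³/s.
Q_A = 373.1 m³/s vs Q_B = 24.46 m³/s, so channel A carries more.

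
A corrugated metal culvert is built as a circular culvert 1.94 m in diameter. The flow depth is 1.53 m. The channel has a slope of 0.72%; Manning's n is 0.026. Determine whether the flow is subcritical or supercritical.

subcritical

For a circular section of diameter D = 1.94 m at depth y = 1.53 m, the central angle is θ = 2 arccos(1 − 2y/D) = 4.372 rad. Then A = (D²/8)(θ − sin θ) = 2.501 m² and P = Dθ/2 = 4.241 m.
Hydraulic radius R = A/P = 2.501/4.241 = 0.5896 m.
V = (1/n) R^(2/3) √S = (1/0.026) × 0.5896^(2/3) × √0.0072 = 2.295 m/s. Hydraulic depth D_h = A/T = 2.501/1.584 = 1.579 m.
Froude number Fr = V/√(g·D_h) = 2.295/√(9.81×1.579) = 0.583, which is less than 1, so the flow is subcritical.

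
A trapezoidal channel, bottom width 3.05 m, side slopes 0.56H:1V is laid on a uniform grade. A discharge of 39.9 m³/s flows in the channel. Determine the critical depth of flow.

At critical depth, Q² T / (g A³) = 1, i.e. A³/T = Q²/g = 39.9²/9.81 = 162.3.
Try y = 2.85 m: A³/T = 371.9 — too large.
Try y = 2.24 m: A³/T = 161.3 — ≈ 162.3.

y_c = 2.24 m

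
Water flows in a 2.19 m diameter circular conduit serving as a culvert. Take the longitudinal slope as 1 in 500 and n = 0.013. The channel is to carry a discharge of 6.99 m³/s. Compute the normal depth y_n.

Manning's equation rearranged: A R^(2/3) = nQ / (1·√S) = 0.013 × 6.99 / (√0.002) = 2.032.
Try y = 1.73 m: A R^(2/3) = 2.433 — too large.
Try y = 1.3 m: A R^(2/3) = 1.666 — too small.
Try y = 1.49 m: A R^(2/3) = 2.032 — matches.

y_n = 1.49 m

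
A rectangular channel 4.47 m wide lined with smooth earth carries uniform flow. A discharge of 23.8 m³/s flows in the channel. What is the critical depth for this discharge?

y_c = 1.42 m

For a rectangular channel, critical depth y_c = (q²/g)^(1/3) where q = Q/b = 23.8/4.47 = 5.324 m²/s.
So y_c = (5.324²/9.81)^(1/3) = 1.42 m.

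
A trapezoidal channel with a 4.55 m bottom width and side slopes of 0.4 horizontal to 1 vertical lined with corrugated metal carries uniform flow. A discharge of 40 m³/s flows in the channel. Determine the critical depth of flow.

y_c = 1.88 m

At critical depth, Q² T / (g A³) = 1, i.e. A³/T = Q²/g = 40²/9.81 = 163.1.
At y = 2.15 m: A³/T = 251 — over.
At y = 1.54 m: A³/T = 87.09 — short.
At y = 1.88 m: A³/T = 163.6 — ≈ 163.1.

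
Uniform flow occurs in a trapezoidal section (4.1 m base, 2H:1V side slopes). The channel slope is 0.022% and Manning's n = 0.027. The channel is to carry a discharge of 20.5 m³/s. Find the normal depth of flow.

y_n = 2.79 m

Manning's equation rearranged: A R^(2/3) = nQ / (1·√S) = 0.027 × 20.5 / (√0.00022) = 37.32.
At y = 3.05 m: A R^(2/3) = 45.24 — high.
At y = 2.37 m: A R^(2/3) = 26.53 — low.
At y = 2.79 m: A R^(2/3) = 37.39 — ≈ 37.32.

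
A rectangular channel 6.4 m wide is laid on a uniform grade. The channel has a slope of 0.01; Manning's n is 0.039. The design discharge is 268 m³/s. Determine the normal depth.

Manning's equation rearranged: A R^(2/3) = nQ / (1·√S) = 0.039 × 268 / (√0.01) = 104.5.
Trying y = 7.23 m: A R^(2/3) = 78.7 — too small.
Trying y = 9.18 m: A R^(2/3) = 104.5 — close enough.

y_n = 9.18 m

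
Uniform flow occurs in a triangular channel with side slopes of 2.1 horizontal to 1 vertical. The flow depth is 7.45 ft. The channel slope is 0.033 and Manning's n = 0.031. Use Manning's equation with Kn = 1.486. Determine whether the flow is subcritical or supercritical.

For a triangular section with side slope z = 2.1: A = zy² = 2.1×7.45² = 116.6 ft²; P = 2y√(1+z²) = 2×7.45×2.326 = 34.66 ft.
Hydraulic radius R = A/P = 116.6/34.66 = 3.363 ft.
V = (1.486/n) R^(2/3) √S = (1.486/0.031) × 3.363^(2/3) × √0.033 = 19.55 ft/s. Hydraulic depth D_h = A/T = 116.6/31.29 = 3.725 ft.
Froude number Fr = V/√(g·D_h) = 19.55/√(32.2×3.725) = 1.78, which is greater than 1, so the flow is supercritical.

supercritical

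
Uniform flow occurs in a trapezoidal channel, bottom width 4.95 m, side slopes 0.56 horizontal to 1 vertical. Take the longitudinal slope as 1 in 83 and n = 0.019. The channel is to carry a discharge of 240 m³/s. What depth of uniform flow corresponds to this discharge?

y_n = 3.76 m

Manning's equation rearranged: A R^(2/3) = nQ / (1·√S) = 0.019 × 240 / (√0.01205) = 41.54.
At y = 4.69 m: A R^(2/3) = 61.25 — over.
At y = 3.76 m: A R^(2/3) = 41.48 — matches.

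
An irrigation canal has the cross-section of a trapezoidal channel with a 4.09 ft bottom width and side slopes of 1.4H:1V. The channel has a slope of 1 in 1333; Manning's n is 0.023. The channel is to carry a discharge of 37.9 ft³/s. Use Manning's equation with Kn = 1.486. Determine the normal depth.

Manning's equation rearranged: A R^(2/3) = nQ / (1.486·√S) = 0.023 × 37.9 / (1.486 × √0.0007502) = 21.42.
Try y = 2.58 ft: A R^(2/3) = 26.41 — too large.
Try y = 2.32 ft: A R^(2/3) = 21.41 — matches.

y_n = 2.32 ft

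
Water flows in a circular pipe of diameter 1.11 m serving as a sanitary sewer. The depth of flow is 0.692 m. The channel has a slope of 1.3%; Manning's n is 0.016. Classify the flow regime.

For a circular section of diameter D = 1.11 m at depth y = 0.692 m, the central angle is θ = 2 arccos(1 − 2y/D) = 3.64 rad. Then A = (D²/8)(θ − sin θ) = 0.6344 m² and P = Dθ/2 = 2.02 m.
Hydraulic radius R = A/P = 0.6344/2.02 = 0.314 m.
V = (1/n) R^(2/3) √S = (1/0.016) × 0.314^(2/3) × √0.013 = 3.292 m/s. Hydraulic depth D_h = A/T = 0.6344/1.076 = 0.5897 m.
Froude number Fr = V/√(g·D_h) = 3.292/√(9.81×0.5897) = 1.37, which is greater than 1, so the flow is supercritical.

supercritical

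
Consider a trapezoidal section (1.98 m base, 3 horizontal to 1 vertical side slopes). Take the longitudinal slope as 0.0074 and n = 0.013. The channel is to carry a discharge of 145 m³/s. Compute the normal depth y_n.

Manning's equation rearranged: A R^(2/3) = nQ / (1·√S) = 0.013 × 145 / (√0.0074) = 21.91.
Try y = 1.89 m: A R^(2/3) = 14.82 — too small.
Try y = 2.23 m: A R^(2/3) = 21.86 — ≈ 21.91.

y_n = 2.23 m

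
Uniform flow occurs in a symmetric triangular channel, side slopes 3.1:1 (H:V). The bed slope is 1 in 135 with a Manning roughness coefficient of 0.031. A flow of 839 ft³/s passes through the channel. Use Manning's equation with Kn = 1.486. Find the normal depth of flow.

y_n = 5.78 ft

Manning's equation rearranged: A R^(2/3) = nQ / (1.486·√S) = 0.031 × 839 / (1.486 × √0.007407) = 203.4.
Trying y = 4.39 ft: A R^(2/3) = 97.63 — short.
Trying y = 7.04 ft: A R^(2/3) = 344 — over.
Trying y = 5.78 ft: A R^(2/3) = 203.3 — ≈ 203.4.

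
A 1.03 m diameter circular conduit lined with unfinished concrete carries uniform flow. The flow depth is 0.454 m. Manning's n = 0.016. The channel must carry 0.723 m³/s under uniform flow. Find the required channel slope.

S = 0.0073

For a circular section of diameter D = 1.03 m at depth y = 0.454 m, the central angle is θ = 2 arccos(1 − 2y/D) = 2.904 rad. Then A = (D²/8)(θ − sin θ) = 0.3539 m² and P = Dθ/2 = 1.496 m.
Hydraulic radius R = A/P = 0.3539/1.496 = 0.2366 m.
From Manning's equation, S = [nQ / (1 A R^(2/3))]² = [0.016 × 0.723 / (1 × 0.3539 × 0.2366^(2/3))]² = 0.0073.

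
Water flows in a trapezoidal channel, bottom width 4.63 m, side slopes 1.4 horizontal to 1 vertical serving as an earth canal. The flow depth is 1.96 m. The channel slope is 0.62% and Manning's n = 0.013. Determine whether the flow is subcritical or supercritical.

supercritical

With bottom width b = 4.63 m and side slope z = 1.4: A = (b + zy)y = (4.63 + 1.4×1.96)×1.96 = 14.45 m²; P = b + 2y√(1+z²) = 4.63 + 2×1.96×1.72 = 11.37 m.
Hydraulic radius R = A/P = 14.45/11.37 = 1.271 m.
V = (1/n) R^(2/3) √S = (1/0.013) × 1.271^(2/3) × √0.0062 = 7.106 m/s. Hydraulic depth D_h = A/T = 14.45/10.12 = 1.428 m.
Froude number Fr = V/√(g·D_h) = 7.106/√(9.81×1.428) = 1.9, which is greater than 1, so the flow is supercritical.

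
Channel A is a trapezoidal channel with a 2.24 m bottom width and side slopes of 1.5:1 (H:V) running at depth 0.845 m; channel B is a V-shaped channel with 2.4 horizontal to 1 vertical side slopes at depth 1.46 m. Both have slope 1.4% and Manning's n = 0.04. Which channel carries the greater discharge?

Channel A: With bottom width b = 2.24 m and side slope z = 1.5: A = (b + zy)y = (2.24 + 1.5×0.845)×0.845 = 2.964 m²; P = b + 2y√(1+z²) = 2.24 + 2×0.845×1.803 = 5.287 m. Hydraulic radius R = A/P = 2.964/5.287 = 0.5606 m. Q_A = (1/0.04)·2.964·0.5606^(2/3)·√0.014 = 5.961 m³/s.
Channel B: For a triangular section with side slope z = 2.4: A = zy² = 2.4×1.46² = 5.116 m²; P = 2y√(1+z²) = 2×1.46×2.6 = 7.592 m. Hydraulic radius R = A/P = 5.116/7.592 = 0.6738 m. Q_B = (1/0.04)·5.116·0.6738^(2/3)·√0.014 = 11.63 m³/s.
Q_A = 5.961 m³/s vs Q_B = 11.63 m³/s, so channel B carries more.

channel B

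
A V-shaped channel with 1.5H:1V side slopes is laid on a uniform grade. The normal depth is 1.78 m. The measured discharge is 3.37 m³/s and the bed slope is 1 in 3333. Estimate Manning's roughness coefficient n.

For a triangular section with side slope z = 1.5: A = zy² = 1.5×1.78² = 4.753 m²; P = 2y√(1+z²) = 2×1.78×1.803 = 6.418 m.
Hydraulic radius R = A/P = 4.753/6.418 = 0.7405 m.
Rearranging Manning's equation: n = (1/Q) A R^(2/3) S^(1/2) = (1/3.37) × 4.753 × 0.7405^(2/3) × √0.0003 = 0.02.

n = 0.02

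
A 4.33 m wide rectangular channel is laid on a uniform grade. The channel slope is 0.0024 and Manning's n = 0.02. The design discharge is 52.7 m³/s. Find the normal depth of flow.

Manning's equation rearranged: A R^(2/3) = nQ / (1·√S) = 0.02 × 52.7 / (√0.0024) = 21.51.
Trying y = 3.37 m: A R^(2/3) = 17.54 — too small.
Trying y = 5.04 m: A R^(2/3) = 28.78 — too large.
Trying y = 3.97 m: A R^(2/3) = 21.52 — ≈ 21.51.

y_n = 3.97 m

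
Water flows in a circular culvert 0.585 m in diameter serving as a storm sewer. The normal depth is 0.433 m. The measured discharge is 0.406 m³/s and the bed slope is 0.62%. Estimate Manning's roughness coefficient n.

For a circular section of diameter D = 0.585 m at depth y = 0.433 m, the central angle is θ = 2 arccos(1 − 2y/D) = 4.144 rad. Then A = (D²/8)(θ − sin θ) = 0.2133 m² and P = Dθ/2 = 1.212 m.
Hydraulic radius R = A/P = 0.2133/1.212 = 0.176 m.
Rearranging Manning's equation: n = (1/Q) A R^(2/3) S^(1/2) = (1/0.406) × 0.2133 × 0.176^(2/3) × √0.0062 = 0.013.

n = 0.013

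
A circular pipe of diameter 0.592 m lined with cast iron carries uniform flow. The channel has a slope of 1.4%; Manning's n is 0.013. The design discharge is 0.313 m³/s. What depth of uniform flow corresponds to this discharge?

Manning's equation rearranged: A R^(2/3) = nQ / (1·√S) = 0.013 × 0.313 / (√0.014) = 0.03439.
Trying y = 0.24 m: A R^(2/3) = 0.0266 — low.
Trying y = 0.326 m: A R^(2/3) = 0.0452 — high.
Trying y = 0.277 m: A R^(2/3) = 0.03435 — ≈ 0.03439.

y_n = 0.277 m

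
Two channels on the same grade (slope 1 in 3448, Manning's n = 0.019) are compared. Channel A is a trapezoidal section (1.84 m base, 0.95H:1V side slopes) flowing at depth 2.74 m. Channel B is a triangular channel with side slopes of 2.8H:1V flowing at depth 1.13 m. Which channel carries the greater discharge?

channel A

Channel A: With bottom width b = 1.84 m and side slope z = 0.95: A = (b + zy)y = (1.84 + 0.95×2.74)×2.74 = 12.17 m²; P = b + 2y√(1+z²) = 1.84 + 2×2.74×1.379 = 9.399 m. Hydraulic radius R = A/P = 12.17/9.399 = 1.295 m. Q_A = (1/0.019)·12.17·1.295^(2/3)·√0.00029 = 12.97 m³/s.
Channel B: For a triangular section with side slope z = 2.8: A = zy² = 2.8×1.13² = 3.575 m²; P = 2y√(1+z²) = 2×1.13×2.973 = 6.719 m. Hydraulic radius R = A/P = 3.575/6.719 = 0.5321 m. Q_B = (1/0.019)·3.575·0.5321^(2/3)·√0.00029 = 2.104 m³/s.
Q_A = 12.97 m³/s vs Q_B = 2.104 m³/s, so channel A carries more.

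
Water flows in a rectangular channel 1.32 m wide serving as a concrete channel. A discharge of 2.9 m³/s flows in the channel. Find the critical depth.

For a rectangular channel, critical depth y_c = (q²/g)^(1/3) where q = Q/b = 2.9/1.32 = 2.197 m²/s.
So y_c = (2.197²/9.81)^(1/3) = 0.789 m.

y_c = 0.789 m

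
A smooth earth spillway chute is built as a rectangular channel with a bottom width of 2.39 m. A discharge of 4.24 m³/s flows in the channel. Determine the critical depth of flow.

For a rectangular channel, critical depth y_c = (q²/g)^(1/3) where q = Q/b = 4.24/2.39 = 1.774 m²/s.
So y_c = (1.774²/9.81)^(1/3) = 0.685 m.

y_c = 0.685 m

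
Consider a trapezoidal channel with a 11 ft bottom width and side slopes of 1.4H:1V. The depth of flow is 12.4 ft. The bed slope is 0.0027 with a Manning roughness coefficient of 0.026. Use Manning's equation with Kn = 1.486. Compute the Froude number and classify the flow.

subcritical

With bottom width b = 11 ft and side slope z = 1.4: A = (b + zy)y = (11 + 1.4×12.4)×12.4 = 351.7 ft²; P = b + 2y√(1+z²) = 11 + 2×12.4×1.72 = 53.67 ft.
Hydraulic radius R = A/P = 351.7/53.67 = 6.553 ft.
V = (1.486/n) R^(2/3) √S = (1.486/0.026) × 6.553^(2/3) × √0.0027 = 10.4 ft/s. Hydraulic depth D_h = A/T = 351.7/45.72 = 7.692 ft.
Froude number Fr = V/√(g·D_h) = 10.4/√(32.2×7.692) = 0.661, which is less than 1, so the flow is subcritical.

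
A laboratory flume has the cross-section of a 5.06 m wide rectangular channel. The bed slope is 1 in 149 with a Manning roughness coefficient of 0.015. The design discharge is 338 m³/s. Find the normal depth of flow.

Manning's equation rearranged: A R^(2/3) = nQ / (1·√S) = 0.015 × 338 / (√0.006711) = 61.89.
Try y = 7.09 m: A R^(2/3) = 54.35 — too small.
Try y = 10.1 m: A R^(2/3) = 81.75 — too large.
Try y = 7.92 m: A R^(2/3) = 61.85 — close enough.

y_n = 7.92 m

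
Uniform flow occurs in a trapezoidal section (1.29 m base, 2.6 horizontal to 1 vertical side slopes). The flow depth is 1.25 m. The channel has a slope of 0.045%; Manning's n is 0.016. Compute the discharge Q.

With bottom width b = 1.29 m and side slope z = 2.6: A = (b + zy)y = (1.29 + 2.6×1.25)×1.25 = 5.675 m²; P = b + 2y√(1+z²) = 1.29 + 2×1.25×2.786 = 8.254 m.
Hydraulic radius R = A/P = 5.675/8.254 = 0.6875 m.
Manning's equation: Q = (1/n) A R^(2/3) S^(1/2) = (1/0.016) × 5.675 × 0.6875^(2/3) × 0.00045^(1/2) = 5.86 m³/s.

Q = 5.86 m³/s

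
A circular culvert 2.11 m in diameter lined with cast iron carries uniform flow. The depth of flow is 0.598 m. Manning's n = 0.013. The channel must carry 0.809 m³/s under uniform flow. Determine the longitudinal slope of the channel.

S = 0.00069

For a circular section of diameter D = 2.11 m at depth y = 0.598 m, the central angle is θ = 2 arccos(1 − 2y/D) = 2.246 rad. Then A = (D²/8)(θ − sin θ) = 0.8151 m² and P = Dθ/2 = 2.369 m.
Hydraulic radius R = A/P = 0.8151/2.369 = 0.3441 m.
From Manning's equation, S = [nQ / (1 A R^(2/3))]² = [0.013 × 0.809 / (1 × 0.8151 × 0.3441^(2/3))]² = 0.00069.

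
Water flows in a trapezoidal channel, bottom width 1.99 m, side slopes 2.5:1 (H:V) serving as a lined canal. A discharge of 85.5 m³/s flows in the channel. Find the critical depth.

At critical depth, Q² T / (g A³) = 1, i.e. A³/T = Q²/g = 85.5²/9.81 = 745.2.
At y = 2.9 m: A³/T = 1167 — over.
At y = 2.3 m: A³/T = 418.2 — short.
At y = 2.62 m: A³/T = 742.3 — close enough.

y_c = 2.62 m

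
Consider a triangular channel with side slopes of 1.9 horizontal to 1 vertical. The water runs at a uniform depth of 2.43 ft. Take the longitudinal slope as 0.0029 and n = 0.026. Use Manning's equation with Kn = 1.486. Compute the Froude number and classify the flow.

For a triangular section with side slope z = 1.9: A = zy² = 1.9×2.43² = 11.22 ft²; P = 2y√(1+z²) = 2×2.43×2.147 = 10.43 ft.
Hydraulic radius R = A/P = 11.22/10.43 = 1.075 ft.
V = (1.486/n) R^(2/3) √S = (1.486/0.026) × 1.075^(2/3) × √0.0029 = 3.23 ft/s. Hydraulic depth D_h = A/T = 11.22/9.234 = 1.215 ft.
Froude number Fr = V/√(g·D_h) = 3.23/√(32.2×1.215) = 0.516, which is less than 1, so the flow is subcritical.

subcritical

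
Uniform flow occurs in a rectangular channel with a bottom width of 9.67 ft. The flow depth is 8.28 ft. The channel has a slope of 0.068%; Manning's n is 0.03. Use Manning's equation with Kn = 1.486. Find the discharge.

Flow area A = b·y = 9.67 × 8.28 = 80.07 ft². Wetted perimeter P = b + 2y = 9.67 + 2×8.28 = 26.23 ft.
Hydraulic radius R = A/P = 80.07/26.23 = 3.053 ft.
Manning's equation: Q = (1.486/n) A R^(2/3) S^(1/2) = (1.486/0.03) × 80.07 × 3.053^(2/3) × 0.00068^(1/2) = 218 ft³/s.

Q = 218 ft³/s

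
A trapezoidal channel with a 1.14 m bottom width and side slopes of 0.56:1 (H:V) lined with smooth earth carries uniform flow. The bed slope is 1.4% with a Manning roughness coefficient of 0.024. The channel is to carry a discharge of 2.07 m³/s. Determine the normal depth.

y_n = 0.582 m

Manning's equation rearranged: A R^(2/3) = nQ / (1·√S) = 0.024 × 2.07 / (√0.014) = 0.4199.
Try y = 0.659 m: A R^(2/3) = 0.5173 — too large.
Try y = 0.456 m: A R^(2/3) = 0.2795 — too small.
Try y = 0.582 m: A R^(2/3) = 0.4195 — matches.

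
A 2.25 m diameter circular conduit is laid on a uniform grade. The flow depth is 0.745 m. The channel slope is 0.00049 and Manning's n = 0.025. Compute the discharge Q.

Q = 0.568 m³/s

For a circular section of diameter D = 2.25 m at depth y = 0.745 m, the central angle is θ = 2 arccos(1 − 2y/D) = 2.452 rad. Then A = (D²/8)(θ − sin θ) = 1.15 m² and P = Dθ/2 = 2.759 m.
Hydraulic radius R = A/P = 1.15/2.759 = 0.4167 m.
Manning's equation: Q = (1/n) A R^(2/3) S^(1/2) = (1/0.025) × 1.15 × 0.4167^(2/3) × 0.00049^(1/2) = 0.568 m³/s.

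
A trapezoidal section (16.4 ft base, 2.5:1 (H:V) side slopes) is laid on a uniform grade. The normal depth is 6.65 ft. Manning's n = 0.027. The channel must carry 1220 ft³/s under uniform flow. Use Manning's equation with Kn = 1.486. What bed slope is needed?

S = 0.0015

With bottom width b = 16.4 ft and side slope z = 2.5: A = (b + zy)y = (16.4 + 2.5×6.65)×6.65 = 219.6 ft²; P = b + 2y√(1+z²) = 16.4 + 2×6.65×2.693 = 52.21 ft.
Hydraulic radius R = A/P = 219.6/52.21 = 4.206 ft.
From Manning's equation, S = [nQ / (1.486 A R^(2/3))]² = [0.027 × 1220 / (1.486 × 219.6 × 4.206^(2/3))]² = 0.0015.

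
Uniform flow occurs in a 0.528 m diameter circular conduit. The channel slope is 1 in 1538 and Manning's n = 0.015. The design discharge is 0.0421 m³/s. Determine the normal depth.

y_n = 0.244 m

Manning's equation rearranged: A R^(2/3) = nQ / (1·√S) = 0.015 × 0.0421 / (√0.0006502) = 0.02477.
Trying y = 0.205 m: A R^(2/3) = 0.01811 — short.
Trying y = 0.266 m: A R^(2/3) = 0.02875 — over.
Trying y = 0.244 m: A R^(2/3) = 0.02478 — ≈ 0.02477.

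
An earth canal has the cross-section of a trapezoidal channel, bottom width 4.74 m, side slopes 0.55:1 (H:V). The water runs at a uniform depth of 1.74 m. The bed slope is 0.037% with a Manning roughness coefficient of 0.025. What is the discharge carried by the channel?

Q = 8.31 m³/s

With bottom width b = 4.74 m and side slope z = 0.55: A = (b + zy)y = (4.74 + 0.55×1.74)×1.74 = 9.913 m²; P = b + 2y√(1+z²) = 4.74 + 2×1.74×1.141 = 8.712 m.
Hydraulic radius R = A/P = 9.913/8.712 = 1.138 m.
Manning's equation: Q = (1/n) A R^(2/3) S^(1/2) = (1/0.025) × 9.913 × 1.138^(2/3) × 0.00037^(1/2) = 8.31 m³/s.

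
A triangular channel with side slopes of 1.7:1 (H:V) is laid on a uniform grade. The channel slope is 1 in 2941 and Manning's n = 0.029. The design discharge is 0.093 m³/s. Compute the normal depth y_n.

y_n = 0.492 m

Manning's equation rearranged: A R^(2/3) = nQ / (1·√S) = 0.029 × 0.093 / (√0.00034) = 0.1463.
Try y = 0.583 m: A R^(2/3) = 0.2301 — high.
Try y = 0.359 m: A R^(2/3) = 0.06314 — low.
Try y = 0.492 m: A R^(2/3) = 0.1463 — close enough.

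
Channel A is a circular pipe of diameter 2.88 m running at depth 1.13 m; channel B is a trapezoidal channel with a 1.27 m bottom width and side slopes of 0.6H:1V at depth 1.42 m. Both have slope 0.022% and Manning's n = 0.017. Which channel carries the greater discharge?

Channel A: For a circular section of diameter D = 2.88 m at depth y = 1.13 m, the central angle is θ = 2 arccos(1 − 2y/D) = 2.708 rad. Then A = (D²/8)(θ − sin θ) = 2.371 m² and P = Dθ/2 = 3.899 m. Hydraulic radius R = A/P = 2.371/3.899 = 0.6082 m. Q_A = (1/0.017)·2.371·0.6082^(2/3)·√0.00022 = 1.485 m³/s.
Channel B: With bottom width b = 1.27 m and side slope z = 0.6: A = (b + zy)y = (1.27 + 0.6×1.42)×1.42 = 3.013 m²; P = b + 2y√(1+z²) = 1.27 + 2×1.42×1.166 = 4.582 m. Hydraulic radius R = A/P = 3.013/4.582 = 0.6576 m. Q_B = (1/0.017)·3.013·0.6576^(2/3)·√0.00022 = 1.988 m³/s.
Q_A = 1.485 m³/s vs Q_B = 1.988 m³/s, so channel B carries more.

channel B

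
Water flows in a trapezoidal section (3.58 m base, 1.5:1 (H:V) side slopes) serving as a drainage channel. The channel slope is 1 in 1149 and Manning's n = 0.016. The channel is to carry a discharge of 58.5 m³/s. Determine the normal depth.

Manning's equation rearranged: A R^(2/3) = nQ / (1·√S) = 0.016 × 58.5 / (√0.0008703) = 31.73.
At y = 2.4 m: A R^(2/3) = 21.65 — low.
At y = 3.55 m: A R^(2/3) = 49 — high.
At y = 2.89 m: A R^(2/3) = 31.73 — ≈ 31.73.

y_n = 2.89 m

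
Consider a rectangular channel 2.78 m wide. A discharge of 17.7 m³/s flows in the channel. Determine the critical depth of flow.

For a rectangular channel, critical depth y_c = (q²/g)^(1/3) where q = Q/b = 17.7/2.78 = 6.367 m²/s.
So y_c = (6.367²/9.81)^(1/3) = 1.6 m.

y_c = 1.6 m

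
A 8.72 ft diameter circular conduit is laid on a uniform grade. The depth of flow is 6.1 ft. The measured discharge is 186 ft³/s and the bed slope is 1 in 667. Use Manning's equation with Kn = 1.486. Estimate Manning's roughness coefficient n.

n = 0.026

For a circular section of diameter D = 8.72 ft at depth y = 6.1 ft, the central angle is θ = 2 arccos(1 − 2y/D) = 3.963 rad. Then A = (D²/8)(θ − sin θ) = 44.62 ft² and P = Dθ/2 = 17.28 ft.
Hydraulic radius R = A/P = 44.62/17.28 = 2.583 ft.
Rearranging Manning's equation: n = (1.486/Q) A R^(2/3) S^(1/2) = (1.486/186) × 44.62 × 2.583^(2/3) × √0.001499 = 0.026.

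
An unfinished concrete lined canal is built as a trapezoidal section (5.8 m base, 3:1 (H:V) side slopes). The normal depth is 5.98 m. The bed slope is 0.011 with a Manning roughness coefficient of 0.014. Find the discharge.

Q = 2340 m³/s

With bottom width b = 5.8 m and side slope z = 3: A = (b + zy)y = (5.8 + 3×5.98)×5.98 = 142 m²; P = b + 2y√(1+z²) = 5.8 + 2×5.98×3.162 = 43.62 m.
Hydraulic radius R = A/P = 142/43.62 = 3.255 m.
Manning's equation: Q = (1/n) A R^(2/3) S^(1/2) = (1/0.014) × 142 × 3.255^(2/3) × 0.011^(1/2) = 2340 m³/s.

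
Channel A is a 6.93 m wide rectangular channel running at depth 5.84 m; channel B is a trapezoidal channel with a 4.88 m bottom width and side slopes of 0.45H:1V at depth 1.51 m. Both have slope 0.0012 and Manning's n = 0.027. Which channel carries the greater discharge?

channel A

Channel A: Flow area A = b·y = 6.93 × 5.84 = 40.47 m². Wetted perimeter P = b + 2y = 6.93 + 2×5.84 = 18.61 m. Hydraulic radius R = A/P = 40.47/18.61 = 2.175 m. Q_A = (1/0.027)·40.47·2.175^(2/3)·√0.0012 = 87.16 m³/s.
Channel B: With bottom width b = 4.88 m and side slope z = 0.45: A = (b + zy)y = (4.88 + 0.45×1.51)×1.51 = 8.395 m²; P = b + 2y√(1+z²) = 4.88 + 2×1.51×1.097 = 8.192 m. Hydraulic radius R = A/P = 8.395/8.192 = 1.025 m. Q_B = (1/0.027)·8.395·1.025^(2/3)·√0.0012 = 10.95 m³/s.
Q_A = 87.16 m³/s vs Q_B = 10.95 m³/s, so channel A carries more.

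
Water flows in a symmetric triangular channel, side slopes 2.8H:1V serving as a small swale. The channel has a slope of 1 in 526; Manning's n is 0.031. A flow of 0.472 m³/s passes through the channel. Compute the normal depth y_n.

y_n = 0.545 m

Manning's equation rearranged: A R^(2/3) = nQ / (1·√S) = 0.031 × 0.472 / (√0.001901) = 0.3356.
Try y = 0.435 m: A R^(2/3) = 0.1841 — short.
Try y = 0.545 m: A R^(2/3) = 0.3359 — matches.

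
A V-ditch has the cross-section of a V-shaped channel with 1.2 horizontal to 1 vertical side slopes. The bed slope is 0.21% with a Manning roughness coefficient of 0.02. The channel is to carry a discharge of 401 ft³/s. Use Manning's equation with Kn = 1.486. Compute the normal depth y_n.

Manning's equation rearranged: A R^(2/3) = nQ / (1.486·√S) = 0.02 × 401 / (1.486 × √0.0021) = 117.8.
At y = 5.46 ft: A R^(2/3) = 58.61 — too small.
At y = 7.09 ft: A R^(2/3) = 117.6 — matches.

y_n = 7.09 ft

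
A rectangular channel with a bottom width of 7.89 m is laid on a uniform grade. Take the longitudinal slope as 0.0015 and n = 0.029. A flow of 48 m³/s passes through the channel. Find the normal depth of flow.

y_n = 3.14 m

Manning's equation rearranged: A R^(2/3) = nQ / (1·√S) = 0.029 × 48 / (√0.0015) = 35.94.
Try y = 2.54 m: A R^(2/3) = 26.78 — short.
Try y = 3.93 m: A R^(2/3) = 48.71 — over.
Try y = 3.14 m: A R^(2/3) = 35.96 — matches.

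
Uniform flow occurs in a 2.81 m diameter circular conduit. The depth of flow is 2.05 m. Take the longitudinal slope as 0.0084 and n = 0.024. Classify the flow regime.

For a circular section of diameter D = 2.81 m at depth y = 2.05 m, the central angle is θ = 2 arccos(1 − 2y/D) = 4.095 rad. Then A = (D²/8)(θ − sin θ) = 4.847 m² and P = Dθ/2 = 5.754 m.
Hydraulic radius R = A/P = 4.847/5.754 = 0.8424 m.
V = (1/n) R^(2/3) √S = (1/0.024) × 0.8424^(2/3) × √0.0084 = 3.406 m/s. Hydraulic depth D_h = A/T = 4.847/2.496 = 1.942 m.
Froude number Fr = V/√(g·D_h) = 3.406/√(9.81×1.942) = 0.78, which is less than 1, so the flow is subcritical.

subcritical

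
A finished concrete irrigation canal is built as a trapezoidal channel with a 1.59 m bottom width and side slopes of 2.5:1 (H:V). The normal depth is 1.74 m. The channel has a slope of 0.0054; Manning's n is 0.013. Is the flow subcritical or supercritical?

With bottom width b = 1.59 m and side slope z = 2.5: A = (b + zy)y = (1.59 + 2.5×1.74)×1.74 = 10.34 m²; P = b + 2y√(1+z²) = 1.59 + 2×1.74×2.693 = 10.96 m.
Hydraulic radius R = A/P = 10.34/10.96 = 0.943 m.
V = (1/n) R^(2/3) √S = (1/0.013) × 0.943^(2/3) × √0.0054 = 5.436 m/s. Hydraulic depth D_h = A/T = 10.34/10.29 = 1.004 m.
Froude number Fr = V/√(g·D_h) = 5.436/√(9.81×1.004) = 1.73, which is greater than 1, so the flow is supercritical.

supercritical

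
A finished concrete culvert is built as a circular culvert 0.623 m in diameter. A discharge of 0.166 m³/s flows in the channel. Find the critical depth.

y_c = 0.259 m

At critical depth, Q² T / (g A³) = 1, i.e. A³/T = Q²/g = 0.166²/9.81 = 0.002809.
Trying y = 0.311 m: A³/T = 0.005649 — too large.
Trying y = 0.259 m: A³/T = 0.002805 — matches.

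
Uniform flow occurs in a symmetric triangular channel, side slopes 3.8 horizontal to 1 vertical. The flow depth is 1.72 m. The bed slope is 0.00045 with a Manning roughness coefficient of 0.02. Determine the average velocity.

V = 0.938 m/s

For a triangular section with side slope z = 3.8: A = zy² = 3.8×1.72² = 11.24 m²; P = 2y√(1+z²) = 2×1.72×3.929 = 13.52 m.
Hydraulic radius R = A/P = 11.24/13.52 = 0.8317 m.
From Manning's equation, V = (1/n) R^(2/3) S^(1/2) = (1/0.02) × 0.8317^(2/3) × 0.00045^(1/2) = 0.938 m/s.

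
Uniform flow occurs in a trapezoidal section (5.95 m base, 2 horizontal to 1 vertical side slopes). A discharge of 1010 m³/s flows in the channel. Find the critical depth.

At critical depth, Q² T / (g A³) = 1, i.e. A³/T = Q²/g = 1010²/9.81 = 104000.
Trying y = 5.89 m: A³/T = 38590 — too small.
Trying y = 8.05 m: A³/T = 146600 — too large.
Trying y = 7.44 m: A³/T = 104200 — matches.

y_c = 7.44 m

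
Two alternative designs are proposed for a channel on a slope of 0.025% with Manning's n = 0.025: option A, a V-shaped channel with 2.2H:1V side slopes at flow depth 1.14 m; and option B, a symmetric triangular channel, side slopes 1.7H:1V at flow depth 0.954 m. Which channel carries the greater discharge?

Channel A: For a triangular section with side slope z = 2.2: A = zy² = 2.2×1.14² = 2.859 m²; P = 2y√(1+z²) = 2×1.14×2.417 = 5.51 m. Hydraulic radius R = A/P = 2.859/5.51 = 0.5189 m. Q_A = (1/0.025)·2.859·0.5189^(2/3)·√0.00025 = 1.168 m³/s.
Channel B: For a triangular section with side slope z = 1.7: A = zy² = 1.7×0.954² = 1.547 m²; P = 2y√(1+z²) = 2×0.954×1.972 = 3.763 m. Hydraulic radius R = A/P = 1.547/3.763 = 0.4111 m. Q_B = (1/0.025)·1.547·0.4111^(2/3)·√0.00025 = 0.541 m³/s.
Q_A = 1.168 m³/s vs Q_B = 0.541 m³/s, so channel A carries more.

channel A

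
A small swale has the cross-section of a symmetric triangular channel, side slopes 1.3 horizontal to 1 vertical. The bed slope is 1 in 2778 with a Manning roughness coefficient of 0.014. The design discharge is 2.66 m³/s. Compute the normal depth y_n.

y_n = 1.47 m

Manning's equation rearranged: A R^(2/3) = nQ / (1·√S) = 0.014 × 2.66 / (√0.00036) = 1.963.
Try y = 1.26 m: A R^(2/3) = 1.299 — low.
Try y = 1.67 m: A R^(2/3) = 2.753 — high.
Try y = 1.47 m: A R^(2/3) = 1.96 — ≈ 1.963.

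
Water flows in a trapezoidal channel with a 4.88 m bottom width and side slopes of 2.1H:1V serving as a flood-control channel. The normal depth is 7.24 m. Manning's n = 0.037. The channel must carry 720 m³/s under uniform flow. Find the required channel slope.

S = 0.00572

With bottom width b = 4.88 m and side slope z = 2.1: A = (b + zy)y = (4.88 + 2.1×7.24)×7.24 = 145.4 m²; P = b + 2y√(1+z²) = 4.88 + 2×7.24×2.326 = 38.56 m.
Hydraulic radius R = A/P = 145.4/38.56 = 3.771 m.
From Manning's equation, S = [nQ / (1 A R^(2/3))]² = [0.037 × 720 / (1 × 145.4 × 3.771^(2/3))]² = 0.00572.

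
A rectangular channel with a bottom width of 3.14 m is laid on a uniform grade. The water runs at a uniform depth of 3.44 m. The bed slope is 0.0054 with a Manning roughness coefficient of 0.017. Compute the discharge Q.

Q = 49.1 m³/s

Flow area A = b·y = 3.14 × 3.44 = 10.8 m². Wetted perimeter P = b + 2y = 3.14 + 2×3.44 = 10.02 m.
Hydraulic radius R = A/P = 10.8/10.02 = 1.078 m.
Manning's equation: Q = (1/n) A R^(2/3) S^(1/2) = (1/0.017) × 10.8 × 1.078^(2/3) × 0.0054^(1/2) = 49.1 m³/s.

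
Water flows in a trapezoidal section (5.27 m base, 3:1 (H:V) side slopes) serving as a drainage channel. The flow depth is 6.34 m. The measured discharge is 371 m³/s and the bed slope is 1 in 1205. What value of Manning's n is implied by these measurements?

n = 0.027

With bottom width b = 5.27 m and side slope z = 3: A = (b + zy)y = (5.27 + 3×6.34)×6.34 = 154 m²; P = b + 2y√(1+z²) = 5.27 + 2×6.34×3.162 = 45.37 m.
Hydraulic radius R = A/P = 154/45.37 = 3.394 m.
Rearranging Manning's equation: n = (1/Q) A R^(2/3) S^(1/2) = (1/371) × 154 × 3.394^(2/3) × √0.0008299 = 0.027.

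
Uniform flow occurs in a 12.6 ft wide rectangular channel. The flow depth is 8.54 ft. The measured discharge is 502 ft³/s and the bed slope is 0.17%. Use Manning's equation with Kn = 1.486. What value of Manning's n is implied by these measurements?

Flow area A = b·y = 12.6 × 8.54 = 107.6 ft². Wetted perimeter P = b + 2y = 12.6 + 2×8.54 = 29.68 ft.
Hydraulic radius R = A/P = 107.6/29.68 = 3.625 ft.
Rearranging Manning's equation: n = (1.486/Q) A R^(2/3) S^(1/2) = (1.486/502) × 107.6 × 3.625^(2/3) × √0.0017 = 0.031.

n = 0.031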